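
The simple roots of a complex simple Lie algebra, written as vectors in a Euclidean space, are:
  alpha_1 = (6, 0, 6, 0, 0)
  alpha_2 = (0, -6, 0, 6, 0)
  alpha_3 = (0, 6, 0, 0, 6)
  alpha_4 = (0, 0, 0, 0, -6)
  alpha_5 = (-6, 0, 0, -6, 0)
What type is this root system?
type B_5

Compute the Cartan integers a_ij = 2(alpha_i, alpha_j)/(alpha_j, alpha_j); the resulting 5x5 Cartan matrix is
[[2, 0, 0, 0, -1], [0, 2, -1, 0, -1], [0, -1, 2, -2, 0], [0, 0, -1, 2, 0], [-1, -1, 0, 0, 2]].
The roots have two lengths (squared-length ratio 2:1); the short ones are alpha_{4}. The associated Dynkin diagram is a chain of 5 nodes with a double edge at one end; the terminal node there is the unique short simple root (B_5), so the type is B_5 (the algebra so(11)).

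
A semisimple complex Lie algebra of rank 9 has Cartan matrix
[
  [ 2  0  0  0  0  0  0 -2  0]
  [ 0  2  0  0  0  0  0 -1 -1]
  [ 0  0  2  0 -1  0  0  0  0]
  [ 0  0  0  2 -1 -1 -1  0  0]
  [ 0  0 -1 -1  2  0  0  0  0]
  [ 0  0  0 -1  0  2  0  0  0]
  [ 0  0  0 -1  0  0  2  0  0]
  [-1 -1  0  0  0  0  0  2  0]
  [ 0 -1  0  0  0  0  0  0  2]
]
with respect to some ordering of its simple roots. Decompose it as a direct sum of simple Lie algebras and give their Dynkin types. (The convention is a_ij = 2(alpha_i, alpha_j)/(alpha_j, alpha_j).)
type C_4 + type D_5

The diagram associated to this matrix has two connected components: the simple roots {alpha_1, alpha_2, alpha_8, alpha_9} form a chain of 4 nodes with a double edge at one end; the terminal node there is the unique long simple root (C_4), and {alpha_3, alpha_4, alpha_5, alpha_6, alpha_7} form a chain of 3 nodes with a fork of two nodes at one end (D_5). A semisimple Lie algebra decomposes uniquely as the direct sum of simple ideals, one per connected component of its Dynkin diagram, so g ≅ C_4 ⊕ D_5 (dimension 36 + 45 = 81).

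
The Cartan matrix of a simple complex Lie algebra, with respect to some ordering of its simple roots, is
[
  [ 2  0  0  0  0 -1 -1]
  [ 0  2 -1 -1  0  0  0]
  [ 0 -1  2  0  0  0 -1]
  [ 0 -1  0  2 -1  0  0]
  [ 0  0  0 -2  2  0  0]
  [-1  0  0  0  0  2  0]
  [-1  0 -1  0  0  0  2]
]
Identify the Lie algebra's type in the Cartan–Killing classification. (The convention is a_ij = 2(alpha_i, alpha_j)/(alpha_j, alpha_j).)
C_7 (sp(14))

The matrix has rank 7 with 2's on the diagonal. Reading the off-diagonal entries as Dynkin edges (a single edge where a_ij = a_ji = -1; a double or triple edge where a_ij * a_ji = 2 or 3), the diagram is a chain of 7 nodes with a double edge at one end; the terminal node there is the unique long simple root (C_7). One simple-root ordering that puts it in standard form is (alpha_6, alpha_1, alpha_7, alpha_3, alpha_2, alpha_4, alpha_5). So the algebra is type C_7, i.e. sp(14).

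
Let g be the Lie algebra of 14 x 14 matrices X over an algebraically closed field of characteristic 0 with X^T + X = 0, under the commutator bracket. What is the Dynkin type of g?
This is so(14) with 14 even, which has dimension 14(14-1)/2 = 91 and rank 14/2 = 7. In the classification of classical Lie algebras, the orthogonal algebra so(2n) in an even number of variables has type D_n; here n = 7, so the Dynkin diagram is a chain of 5 nodes with a fork of two nodes at one end (D_7). Hence the type is D_7.

D_7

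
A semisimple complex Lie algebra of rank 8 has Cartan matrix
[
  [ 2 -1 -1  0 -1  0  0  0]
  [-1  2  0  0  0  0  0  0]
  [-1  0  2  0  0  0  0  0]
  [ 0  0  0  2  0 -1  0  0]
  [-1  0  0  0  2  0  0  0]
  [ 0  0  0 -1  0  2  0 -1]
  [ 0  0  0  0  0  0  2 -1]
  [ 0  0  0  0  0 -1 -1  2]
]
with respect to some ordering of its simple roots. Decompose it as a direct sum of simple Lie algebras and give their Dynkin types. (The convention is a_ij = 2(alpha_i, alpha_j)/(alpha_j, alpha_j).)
The diagram associated to this matrix has two connected components: the simple roots {alpha_4, alpha_6, alpha_7, alpha_8} form a chain of 4 nodes with single edges (A_4), and {alpha_1, alpha_2, alpha_3, alpha_5} form a chain of 2 nodes with a fork of two nodes at one end (D_4). A semisimple Lie algebra decomposes uniquely as the direct sum of simple ideals, one per connected component of its Dynkin diagram, so g ≅ A_4 ⊕ D_4 (dimension 24 + 28 = 52).

A_4 (sl(5)) + D_4 (so(8))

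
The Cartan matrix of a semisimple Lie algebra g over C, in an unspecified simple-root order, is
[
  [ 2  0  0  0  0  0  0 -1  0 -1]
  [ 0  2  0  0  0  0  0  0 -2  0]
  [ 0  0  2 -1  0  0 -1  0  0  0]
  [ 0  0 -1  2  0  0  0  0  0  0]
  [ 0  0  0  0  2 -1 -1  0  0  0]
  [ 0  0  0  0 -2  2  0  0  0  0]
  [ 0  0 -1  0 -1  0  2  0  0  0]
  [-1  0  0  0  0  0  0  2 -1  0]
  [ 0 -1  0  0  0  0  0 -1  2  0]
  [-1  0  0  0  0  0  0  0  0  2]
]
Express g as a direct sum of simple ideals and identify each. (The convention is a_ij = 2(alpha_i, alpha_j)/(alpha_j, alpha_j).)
C_5 (sp(10)) + C_5 (sp(10))

The diagram associated to this matrix has two connected components: the simple roots {alpha_3, alpha_4, alpha_5, alpha_6, alpha_7} form a chain of 5 nodes with a double edge at one end; the terminal node there is the unique long simple root (C_5), and {alpha_1, alpha_2, alpha_8, alpha_9, alpha_10} form a chain of 5 nodes with a double edge at one end; the terminal node there is the unique long simple root (C_5). A semisimple Lie algebra decomposes uniquely as the direct sum of simple ideals, one per connected component of its Dynkin diagram, so g ≅ C_5 ⊕ C_5 (dimension 55 + 55 = 110).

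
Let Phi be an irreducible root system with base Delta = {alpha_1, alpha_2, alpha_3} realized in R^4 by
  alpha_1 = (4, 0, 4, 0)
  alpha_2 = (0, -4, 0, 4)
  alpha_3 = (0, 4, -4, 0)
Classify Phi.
A_3 (sl(4))

Compute the Cartan integers a_ij = 2(alpha_i, alpha_j)/(alpha_j, alpha_j); the resulting 3x3 Cartan matrix is
[[2, 0, -1], [0, 2, -1], [-1, -1, 2]].
All simple roots have the same length, so the diagram is simply laced. The associated Dynkin diagram is a chain of 3 nodes with single edges (A_3), so the type is A_3 (the algebra sl(4)).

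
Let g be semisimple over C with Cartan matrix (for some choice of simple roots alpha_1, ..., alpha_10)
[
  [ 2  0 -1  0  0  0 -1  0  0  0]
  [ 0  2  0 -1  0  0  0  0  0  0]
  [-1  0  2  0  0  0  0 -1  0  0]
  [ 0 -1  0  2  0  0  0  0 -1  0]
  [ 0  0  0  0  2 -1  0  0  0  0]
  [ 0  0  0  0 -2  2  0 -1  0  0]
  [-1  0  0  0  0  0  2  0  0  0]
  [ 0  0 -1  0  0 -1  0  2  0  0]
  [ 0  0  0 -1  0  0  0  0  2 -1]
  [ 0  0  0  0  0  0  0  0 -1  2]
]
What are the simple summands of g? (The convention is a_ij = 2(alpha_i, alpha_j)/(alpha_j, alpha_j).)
type A_4 ⊕ type B_6

The diagram associated to this matrix has two connected components: the simple roots {alpha_2, alpha_4, alpha_9, alpha_10} form a chain of 4 nodes with single edges (A_4), and {alpha_1, alpha_3, alpha_5, alpha_6, alpha_7, alpha_8} form a chain of 6 nodes with a double edge at one end; the terminal node there is the unique short simple root (B_6). A semisimple Lie algebra decomposes uniquely as the direct sum of simple ideals, one per connected component of its Dynkin diagram, so g ≅ A_4 ⊕ B_6 (dimension 24 + 78 = 102).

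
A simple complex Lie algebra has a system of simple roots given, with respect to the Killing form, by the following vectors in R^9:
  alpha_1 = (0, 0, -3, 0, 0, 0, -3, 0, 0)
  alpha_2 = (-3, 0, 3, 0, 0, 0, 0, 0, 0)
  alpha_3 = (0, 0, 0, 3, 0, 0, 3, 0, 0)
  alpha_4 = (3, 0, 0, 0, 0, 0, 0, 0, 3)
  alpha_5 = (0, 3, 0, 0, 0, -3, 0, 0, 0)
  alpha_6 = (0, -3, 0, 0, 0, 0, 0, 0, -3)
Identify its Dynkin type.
type A_6

Compute the Cartan integers a_ij = 2(alpha_i, alpha_j)/(alpha_j, alpha_j); the resulting 6x6 Cartan matrix is
[[2, -1, -1, 0, 0, 0], [-1, 2, 0, -1, 0, 0], [-1, 0, 2, 0, 0, 0], [0, -1, 0, 2, 0, -1], [0, 0, 0, 0, 2, -1], [0, 0, 0, -1, -1, 2]].
All simple roots have the same length, so the diagram is simply laced. The associated Dynkin diagram is a chain of 6 nodes with single edges (A_6), so the type is A_6 (the algebra sl(7)).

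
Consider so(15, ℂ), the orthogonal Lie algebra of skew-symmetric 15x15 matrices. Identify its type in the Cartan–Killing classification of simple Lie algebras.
This is so(15) with 15 odd, which has dimension 15(15-1)/2 = 105 and rank (15-1)/2 = 7. In the classification of classical Lie algebras, the orthogonal algebra so(2n+1) in an odd number of variables has type B_n; here n = 7, so the Dynkin diagram is a chain of 7 nodes with a double edge at one end; the terminal node there is the unique short simple root (B_7). Hence the type is B_7.

B_7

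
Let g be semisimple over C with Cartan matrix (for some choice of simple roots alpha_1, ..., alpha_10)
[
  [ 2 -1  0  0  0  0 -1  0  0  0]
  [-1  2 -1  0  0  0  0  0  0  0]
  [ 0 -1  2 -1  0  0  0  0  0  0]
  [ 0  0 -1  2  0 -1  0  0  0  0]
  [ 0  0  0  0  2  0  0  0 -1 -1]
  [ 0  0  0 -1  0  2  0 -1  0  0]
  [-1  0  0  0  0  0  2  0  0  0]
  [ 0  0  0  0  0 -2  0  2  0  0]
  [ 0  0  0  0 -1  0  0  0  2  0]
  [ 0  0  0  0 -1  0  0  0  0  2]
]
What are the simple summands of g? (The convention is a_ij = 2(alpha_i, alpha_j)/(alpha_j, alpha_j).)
A_3 ⊕ C_7

The diagram associated to this matrix has two connected components: the simple roots {alpha_5, alpha_9, alpha_10} form a chain of 3 nodes with single edges (A_3), and {alpha_1, alpha_2, alpha_3, alpha_4, alpha_6, alpha_7, alpha_8} form a chain of 7 nodes with a double edge at one end; the terminal node there is the unique long simple root (C_7). A semisimple Lie algebra decomposes uniquely as the direct sum of simple ideals, one per connected component of its Dynkin diagram, so g ≅ A_3 ⊕ C_7 (dimension 15 + 105 = 120).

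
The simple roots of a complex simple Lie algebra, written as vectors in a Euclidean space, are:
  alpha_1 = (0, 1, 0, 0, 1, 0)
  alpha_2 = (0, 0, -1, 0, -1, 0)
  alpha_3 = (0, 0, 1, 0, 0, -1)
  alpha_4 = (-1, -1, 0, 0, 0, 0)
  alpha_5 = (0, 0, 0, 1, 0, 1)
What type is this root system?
A5

Compute the Cartan integers a_ij = 2(alpha_i, alpha_j)/(alpha_j, alpha_j); the resulting 5x5 Cartan matrix is
[[2, -1, 0, -1, 0], [-1, 2, -1, 0, 0], [0, -1, 2, 0, -1], [-1, 0, 0, 2, 0], [0, 0, -1, 0, 2]].
All simple roots have the same length, so the diagram is simply laced. The associated Dynkin diagram is a chain of 5 nodes with single edges (A_5), so the type is A_5 (the algebra sl(6)).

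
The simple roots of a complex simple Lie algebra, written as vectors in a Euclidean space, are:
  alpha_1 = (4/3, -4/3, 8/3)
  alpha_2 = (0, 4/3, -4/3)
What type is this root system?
Compute the Cartan integers a_ij = 2(alpha_i, alpha_j)/(alpha_j, alpha_j); the resulting 2x2 Cartan matrix is
[[2, -3], [-1, 2]].
The roots have two lengths (squared-length ratio 3:1); the short ones are alpha_{2}. The associated Dynkin diagram is two nodes joined by a triple edge (G_2), so the type is G_2.

G_2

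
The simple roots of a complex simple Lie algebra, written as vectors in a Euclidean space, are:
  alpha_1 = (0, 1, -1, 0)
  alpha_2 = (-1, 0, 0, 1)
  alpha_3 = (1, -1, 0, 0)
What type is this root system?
Compute the Cartan integers a_ij = 2(alpha_i, alpha_j)/(alpha_j, alpha_j); the resulting 3x3 Cartan matrix is
[[2, 0, -1], [0, 2, -1], [-1, -1, 2]].
All simple roots have the same length, so the diagram is simply laced. The associated Dynkin diagram is a chain of 3 nodes with single edges (A_3), so the type is A_3 (the algebra sl(4)).

A3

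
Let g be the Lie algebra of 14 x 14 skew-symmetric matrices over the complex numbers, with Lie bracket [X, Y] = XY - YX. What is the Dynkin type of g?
This is so(14) with 14 even, which has dimension 14(14-1)/2 = 91 and rank 14/2 = 7. In the classification of classical Lie algebras, the orthogonal algebra so(2n) in an even number of variables has type D_n; here n = 7, so the Dynkin diagram is a chain of 5 nodes with a fork of two nodes at one end (D_7). Hence the type is D_7.

D7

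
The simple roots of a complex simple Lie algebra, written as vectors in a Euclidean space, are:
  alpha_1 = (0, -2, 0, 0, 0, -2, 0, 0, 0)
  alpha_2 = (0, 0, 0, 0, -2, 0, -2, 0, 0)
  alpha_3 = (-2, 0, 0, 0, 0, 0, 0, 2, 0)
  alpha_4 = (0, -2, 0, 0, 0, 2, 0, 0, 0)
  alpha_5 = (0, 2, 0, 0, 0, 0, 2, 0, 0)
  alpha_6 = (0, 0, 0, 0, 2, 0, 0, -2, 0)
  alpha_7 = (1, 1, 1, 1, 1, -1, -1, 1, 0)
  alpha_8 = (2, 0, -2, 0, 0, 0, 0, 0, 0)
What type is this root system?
Compute the Cartan integers a_ij = 2(alpha_i, alpha_j)/(alpha_j, alpha_j); the resulting 8x8 Cartan matrix is
[[2, 0, 0, 0, -1, 0, 0, 0], [0, 2, 0, 0, -1, -1, 0, 0], [0, 0, 2, 0, 0, -1, 0, -1], [0, 0, 0, 2, -1, 0, -1, 0], [-1, -1, 0, -1, 2, 0, 0, 0], [0, -1, -1, 0, 0, 2, 0, 0], [0, 0, 0, -1, 0, 0, 2, 0], [0, 0, -1, 0, 0, 0, 0, 2]].
All simple roots have the same length, so the diagram is simply laced. The associated Dynkin diagram is a chain of 7 nodes with one extra node attached to the third node from one end (E_8), so the type is E_8.

type E_8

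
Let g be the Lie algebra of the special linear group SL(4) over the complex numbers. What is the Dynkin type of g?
A_3 (sl(4))

This is sl(4), which has dimension 4^2 - 1 = 15 and rank 4 - 1 = 3 (a Cartan subalgebra is the diagonal traceless matrices). In the classification of classical Lie algebras, the special linear algebra sl(n+1) has type A_n; here n = 3, so the Dynkin diagram is a chain of 3 nodes with single edges (A_3). Hence the type is A_3.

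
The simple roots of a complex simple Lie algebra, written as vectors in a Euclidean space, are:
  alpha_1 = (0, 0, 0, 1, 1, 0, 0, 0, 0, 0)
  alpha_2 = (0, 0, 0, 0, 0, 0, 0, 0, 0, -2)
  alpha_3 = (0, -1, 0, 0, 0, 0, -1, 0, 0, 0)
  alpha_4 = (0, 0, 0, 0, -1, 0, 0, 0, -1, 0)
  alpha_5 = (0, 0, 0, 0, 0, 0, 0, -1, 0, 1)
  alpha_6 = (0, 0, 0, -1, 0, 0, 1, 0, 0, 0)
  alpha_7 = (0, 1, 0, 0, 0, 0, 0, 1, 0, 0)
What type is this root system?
C_7 (sp(14))

Compute the Cartan integers a_ij = 2(alpha_i, alpha_j)/(alpha_j, alpha_j); the resulting 7x7 Cartan matrix is
[[2, 0, 0, -1, 0, -1, 0], [0, 2, 0, 0, -2, 0, 0], [0, 0, 2, 0, 0, -1, -1], [-1, 0, 0, 2, 0, 0, 0], [0, -1, 0, 0, 2, 0, -1], [-1, 0, -1, 0, 0, 2, 0], [0, 0, -1, 0, -1, 0, 2]].
The roots have two lengths (squared-length ratio 2:1); the short ones are alpha_{1,3,4,5,6,7}. The associated Dynkin diagram is a chain of 7 nodes with a double edge at one end; the terminal node there is the unique long simple root (C_7), so the type is C_7 (the algebra sp(14)).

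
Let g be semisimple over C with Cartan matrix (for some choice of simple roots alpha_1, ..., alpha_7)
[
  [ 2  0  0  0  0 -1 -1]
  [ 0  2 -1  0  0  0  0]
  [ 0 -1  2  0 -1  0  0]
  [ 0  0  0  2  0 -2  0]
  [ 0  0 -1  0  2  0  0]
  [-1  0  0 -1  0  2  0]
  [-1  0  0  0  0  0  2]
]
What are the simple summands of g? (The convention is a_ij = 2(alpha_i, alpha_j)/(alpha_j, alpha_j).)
type A_3 ⊕ type C_4

The diagram associated to this matrix has two connected components: the simple roots {alpha_2, alpha_3, alpha_5} form a chain of 3 nodes with single edges (A_3), and {alpha_1, alpha_4, alpha_6, alpha_7} form a chain of 4 nodes with a double edge at one end; the terminal node there is the unique long simple root (C_4). A semisimple Lie algebra decomposes uniquely as the direct sum of simple ideals, one per connected component of its Dynkin diagram, so g ≅ A_3 ⊕ C_4 (dimension 15 + 36 = 51).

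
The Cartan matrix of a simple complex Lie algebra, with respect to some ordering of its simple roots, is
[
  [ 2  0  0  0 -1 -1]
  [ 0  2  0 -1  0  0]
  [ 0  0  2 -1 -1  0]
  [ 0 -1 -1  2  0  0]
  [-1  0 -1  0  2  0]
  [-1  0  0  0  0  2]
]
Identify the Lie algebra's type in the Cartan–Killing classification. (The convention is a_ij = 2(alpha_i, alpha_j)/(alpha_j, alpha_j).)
The matrix has rank 6 with 2's on the diagonal. Reading the off-diagonal entries as Dynkin edges (a single edge where a_ij = a_ji = -1; a double or triple edge where a_ij * a_ji = 2 or 3), the diagram is a chain of 6 nodes with single edges (A_6). One simple-root ordering that puts it in standard form is (alpha_6, alpha_1, alpha_5, alpha_3, alpha_4, alpha_2). So the algebra is type A_6, i.e. sl(7).

A6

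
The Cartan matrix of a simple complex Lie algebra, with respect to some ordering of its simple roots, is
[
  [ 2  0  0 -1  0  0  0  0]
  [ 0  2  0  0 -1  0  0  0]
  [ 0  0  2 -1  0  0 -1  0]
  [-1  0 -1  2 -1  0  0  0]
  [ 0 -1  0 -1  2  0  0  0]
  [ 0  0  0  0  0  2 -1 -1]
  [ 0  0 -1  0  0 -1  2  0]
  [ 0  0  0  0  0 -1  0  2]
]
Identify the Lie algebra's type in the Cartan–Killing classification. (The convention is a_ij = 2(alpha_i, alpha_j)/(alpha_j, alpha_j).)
The matrix has rank 8 with 2's on the diagonal. Reading the off-diagonal entries as Dynkin edges (a single edge where a_ij = a_ji = -1; a double or triple edge where a_ij * a_ji = 2 or 3), the diagram is a chain of 7 nodes with one extra node attached to the third node from one end (E_8). One simple-root ordering that puts it in standard form is (alpha_2, alpha_1, alpha_5, alpha_4, alpha_3, alpha_7, alpha_6, alpha_8). So the algebra is type E_8.

E_8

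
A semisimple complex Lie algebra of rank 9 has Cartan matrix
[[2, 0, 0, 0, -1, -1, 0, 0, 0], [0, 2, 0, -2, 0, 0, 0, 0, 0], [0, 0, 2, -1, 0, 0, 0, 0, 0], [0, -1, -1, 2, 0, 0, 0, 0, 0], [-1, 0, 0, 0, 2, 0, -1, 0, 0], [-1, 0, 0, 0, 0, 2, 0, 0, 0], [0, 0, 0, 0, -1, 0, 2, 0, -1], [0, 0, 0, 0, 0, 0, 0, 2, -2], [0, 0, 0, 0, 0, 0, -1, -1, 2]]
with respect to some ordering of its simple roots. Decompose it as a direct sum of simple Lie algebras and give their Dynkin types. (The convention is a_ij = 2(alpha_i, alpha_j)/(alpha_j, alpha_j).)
The diagram associated to this matrix has two connected components: the simple roots {alpha_2, alpha_3, alpha_4} form a chain of 3 nodes with a double edge at one end; the terminal node there is the unique long simple root (C_3), and {alpha_1, alpha_5, alpha_6, alpha_7, alpha_8, alpha_9} form a chain of 6 nodes with a double edge at one end; the terminal node there is the unique long simple root (C_6). A semisimple Lie algebra decomposes uniquely as the direct sum of simple ideals, one per connected component of its Dynkin diagram, so g ≅ C_3 ⊕ C_6 (dimension 21 + 78 = 99).

C3 + C6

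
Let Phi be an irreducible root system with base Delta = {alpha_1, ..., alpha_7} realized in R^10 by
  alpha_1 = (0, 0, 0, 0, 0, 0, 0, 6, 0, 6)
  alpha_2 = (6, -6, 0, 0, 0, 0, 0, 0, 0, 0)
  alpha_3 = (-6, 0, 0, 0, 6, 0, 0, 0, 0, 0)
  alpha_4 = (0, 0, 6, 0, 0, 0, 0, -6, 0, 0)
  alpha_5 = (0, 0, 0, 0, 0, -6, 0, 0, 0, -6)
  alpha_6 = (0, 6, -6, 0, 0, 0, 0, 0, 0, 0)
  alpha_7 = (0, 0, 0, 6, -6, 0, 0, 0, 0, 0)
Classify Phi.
Compute the Cartan integers a_ij = 2(alpha_i, alpha_j)/(alpha_j, alpha_j); the resulting 7x7 Cartan matrix is
[[2, 0, 0, -1, -1, 0, 0], [0, 2, -1, 0, 0, -1, 0], [0, -1, 2, 0, 0, 0, -1], [-1, 0, 0, 2, 0, -1, 0], [-1, 0, 0, 0, 2, 0, 0], [0, -1, 0, -1, 0, 2, 0], [0, 0, -1, 0, 0, 0, 2]].
All simple roots have the same length, so the diagram is simply laced. The associated Dynkin diagram is a chain of 7 nodes with single edges (A_7), so the type is A_7 (the algebra sl(8)).

A_7 (sl(8))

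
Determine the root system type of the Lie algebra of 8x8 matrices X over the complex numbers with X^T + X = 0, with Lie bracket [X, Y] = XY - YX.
This is so(8) with 8 even, which has dimension 8(8-1)/2 = 28 and rank 8/2 = 4. In the classification of classical Lie algebras, the orthogonal algebra so(2n) in an even number of variables has type D_n; here n = 4, so the Dynkin diagram is a chain of 2 nodes with a fork of two nodes at one end (D_4). Hence the type is D_4.

type D_4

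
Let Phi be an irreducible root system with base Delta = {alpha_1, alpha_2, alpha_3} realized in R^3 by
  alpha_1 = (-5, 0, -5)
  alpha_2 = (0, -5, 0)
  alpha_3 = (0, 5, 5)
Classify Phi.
Compute the Cartan integers a_ij = 2(alpha_i, alpha_j)/(alpha_j, alpha_j); the resulting 3x3 Cartan matrix is
[[2, 0, -1], [0, 2, -1], [-1, -2, 2]].
The roots have two lengths (squared-length ratio 2:1); the short ones are alpha_{2}. The associated Dynkin diagram is a chain of 3 nodes with a double edge at one end; the terminal node there is the unique short simple root (B_3), so the type is B_3 (the algebra so(7)).

B_3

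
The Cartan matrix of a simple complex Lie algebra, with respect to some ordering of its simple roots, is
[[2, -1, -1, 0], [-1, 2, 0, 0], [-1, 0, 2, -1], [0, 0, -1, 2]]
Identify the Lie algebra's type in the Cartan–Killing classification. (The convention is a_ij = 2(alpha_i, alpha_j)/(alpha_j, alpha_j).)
A4

The matrix has rank 4 with 2's on the diagonal. Reading the off-diagonal entries as Dynkin edges (a single edge where a_ij = a_ji = -1; a double or triple edge where a_ij * a_ji = 2 or 3), the diagram is a chain of 4 nodes with single edges (A_4). One simple-root ordering that puts it in standard form is (alpha_4, alpha_3, alpha_1, alpha_2). So the algebra is type A_4, i.e. sl(5).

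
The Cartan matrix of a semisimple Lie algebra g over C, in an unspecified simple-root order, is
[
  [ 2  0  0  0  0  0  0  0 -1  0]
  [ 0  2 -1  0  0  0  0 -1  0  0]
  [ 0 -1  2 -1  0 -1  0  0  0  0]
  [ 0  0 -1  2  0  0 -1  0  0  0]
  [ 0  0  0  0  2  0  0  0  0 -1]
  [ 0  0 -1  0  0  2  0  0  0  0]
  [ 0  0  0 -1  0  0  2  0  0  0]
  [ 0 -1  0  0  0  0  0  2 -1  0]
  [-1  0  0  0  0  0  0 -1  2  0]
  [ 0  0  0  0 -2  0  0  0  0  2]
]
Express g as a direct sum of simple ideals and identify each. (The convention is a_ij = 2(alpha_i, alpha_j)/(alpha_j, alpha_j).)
The diagram associated to this matrix has two connected components: the simple roots {alpha_5, alpha_10} form a chain of 2 nodes with a double edge at one end; the terminal node there is the unique short simple root (B_2), and {alpha_1, alpha_2, alpha_3, alpha_4, alpha_6, alpha_7, alpha_8, alpha_9} form a chain of 7 nodes with one extra node attached to the third node from one end (E_8). A semisimple Lie algebra decomposes uniquely as the direct sum of simple ideals, one per connected component of its Dynkin diagram, so g ≅ B_2 ⊕ E_8 (dimension 10 + 248 = 258).

type B_2 ⊕ type E_8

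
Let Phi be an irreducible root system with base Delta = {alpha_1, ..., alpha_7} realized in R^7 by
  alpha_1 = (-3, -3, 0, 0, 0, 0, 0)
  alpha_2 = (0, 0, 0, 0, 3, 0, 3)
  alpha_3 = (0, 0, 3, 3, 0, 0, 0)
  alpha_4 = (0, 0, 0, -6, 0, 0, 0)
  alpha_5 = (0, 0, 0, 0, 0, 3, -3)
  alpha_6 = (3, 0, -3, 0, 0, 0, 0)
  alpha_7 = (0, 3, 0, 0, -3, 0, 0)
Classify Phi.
Compute the Cartan integers a_ij = 2(alpha_i, alpha_j)/(alpha_j, alpha_j); the resulting 7x7 Cartan matrix is
[[2, 0, 0, 0, 0, -1, -1], [0, 2, 0, 0, -1, 0, -1], [0, 0, 2, -1, 0, -1, 0], [0, 0, -2, 2, 0, 0, 0], [0, -1, 0, 0, 2, 0, 0], [-1, 0, -1, 0, 0, 2, 0], [-1, -1, 0, 0, 0, 0, 2]].
The roots have two lengths (squared-length ratio 2:1); the short ones are alpha_{1,2,3,5,6,7}. The associated Dynkin diagram is a chain of 7 nodes with a double edge at one end; the terminal node there is the unique long simple root (C_7), so the type is C_7 (the algebra sp(14)).

C_7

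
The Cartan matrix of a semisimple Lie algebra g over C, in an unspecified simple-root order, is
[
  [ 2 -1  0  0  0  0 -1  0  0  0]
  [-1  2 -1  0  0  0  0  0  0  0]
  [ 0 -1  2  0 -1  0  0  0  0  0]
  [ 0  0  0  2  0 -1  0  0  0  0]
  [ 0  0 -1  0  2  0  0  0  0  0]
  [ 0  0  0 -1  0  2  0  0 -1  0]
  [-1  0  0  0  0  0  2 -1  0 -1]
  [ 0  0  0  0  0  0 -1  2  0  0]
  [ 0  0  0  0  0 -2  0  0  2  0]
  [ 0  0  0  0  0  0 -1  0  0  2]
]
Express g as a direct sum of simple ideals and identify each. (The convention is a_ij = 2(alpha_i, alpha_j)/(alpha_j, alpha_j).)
The diagram associated to this matrix has two connected components: the simple roots {alpha_4, alpha_6, alpha_9} form a chain of 3 nodes with a double edge at one end; the terminal node there is the unique long simple root (C_3), and {alpha_1, alpha_2, alpha_3, alpha_5, alpha_7, alpha_8, alpha_10} form a chain of 5 nodes with a fork of two nodes at one end (D_7). A semisimple Lie algebra decomposes uniquely as the direct sum of simple ideals, one per connected component of its Dynkin diagram, so g ≅ C_3 ⊕ D_7 (dimension 21 + 91 = 112).

C_3 + D_7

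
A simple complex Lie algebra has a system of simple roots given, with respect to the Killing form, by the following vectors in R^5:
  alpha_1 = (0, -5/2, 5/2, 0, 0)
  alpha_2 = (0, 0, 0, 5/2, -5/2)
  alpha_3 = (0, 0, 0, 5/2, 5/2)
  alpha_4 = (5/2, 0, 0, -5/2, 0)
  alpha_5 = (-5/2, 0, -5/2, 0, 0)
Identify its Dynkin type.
type D_5

Compute the Cartan integers a_ij = 2(alpha_i, alpha_j)/(alpha_j, alpha_j); the resulting 5x5 Cartan matrix is
[[2, 0, 0, 0, -1], [0, 2, 0, -1, 0], [0, 0, 2, -1, 0], [0, -1, -1, 2, -1], [-1, 0, 0, -1, 2]].
All simple roots have the same length, so the diagram is simply laced. The associated Dynkin diagram is a chain of 3 nodes with a fork of two nodes at one end (D_5), so the type is D_5 (the algebra so(10)).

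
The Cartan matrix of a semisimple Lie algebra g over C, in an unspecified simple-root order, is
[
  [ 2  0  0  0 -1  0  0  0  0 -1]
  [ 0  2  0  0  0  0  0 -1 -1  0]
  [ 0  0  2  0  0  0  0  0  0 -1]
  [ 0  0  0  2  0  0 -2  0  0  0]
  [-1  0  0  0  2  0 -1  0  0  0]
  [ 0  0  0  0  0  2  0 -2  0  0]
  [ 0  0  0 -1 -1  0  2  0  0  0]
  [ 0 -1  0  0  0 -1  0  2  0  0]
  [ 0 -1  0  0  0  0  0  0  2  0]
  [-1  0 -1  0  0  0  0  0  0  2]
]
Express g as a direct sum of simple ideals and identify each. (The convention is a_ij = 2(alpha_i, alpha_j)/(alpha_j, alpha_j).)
The diagram associated to this matrix has two connected components: the simple roots {alpha_2, alpha_6, alpha_8, alpha_9} form a chain of 4 nodes with a double edge at one end; the terminal node there is the unique long simple root (C_4), and {alpha_1, alpha_3, alpha_4, alpha_5, alpha_7, alpha_10} form a chain of 6 nodes with a double edge at one end; the terminal node there is the unique long simple root (C_6). A semisimple Lie algebra decomposes uniquely as the direct sum of simple ideals, one per connected component of its Dynkin diagram, so g ≅ C_4 ⊕ C_6 (dimension 36 + 78 = 114).

C_4 (sp(8)) ⊕ C_6 (sp(12))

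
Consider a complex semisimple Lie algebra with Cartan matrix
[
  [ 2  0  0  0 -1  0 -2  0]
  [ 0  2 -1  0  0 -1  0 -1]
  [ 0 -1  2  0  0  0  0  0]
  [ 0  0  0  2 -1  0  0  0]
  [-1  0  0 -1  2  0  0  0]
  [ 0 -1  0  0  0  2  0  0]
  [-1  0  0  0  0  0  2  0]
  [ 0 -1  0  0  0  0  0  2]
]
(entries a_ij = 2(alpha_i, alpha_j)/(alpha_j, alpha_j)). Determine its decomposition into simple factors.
B4 + D4

The diagram associated to this matrix has two connected components: the simple roots {alpha_1, alpha_4, alpha_5, alpha_7} form a chain of 4 nodes with a double edge at one end; the terminal node there is the unique short simple root (B_4), and {alpha_2, alpha_3, alpha_6, alpha_8} form a chain of 2 nodes with a fork of two nodes at one end (D_4). A semisimple Lie algebra decomposes uniquely as the direct sum of simple ideals, one per connected component of its Dynkin diagram, so g ≅ B_4 ⊕ D_4 (dimension 36 + 28 = 64).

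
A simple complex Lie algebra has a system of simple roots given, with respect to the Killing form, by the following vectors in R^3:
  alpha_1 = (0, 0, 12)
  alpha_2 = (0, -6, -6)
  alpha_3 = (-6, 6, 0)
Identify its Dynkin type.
C_3

Compute the Cartan integers a_ij = 2(alpha_i, alpha_j)/(alpha_j, alpha_j); the resulting 3x3 Cartan matrix is
[[2, -2, 0], [-1, 2, -1], [0, -1, 2]].
The roots have two lengths (squared-length ratio 2:1); the short ones are alpha_{2,3}. The associated Dynkin diagram is a chain of 3 nodes with a double edge at one end; the terminal node there is the unique long simple root (C_3), so the type is C_3 (the algebra sp(6)).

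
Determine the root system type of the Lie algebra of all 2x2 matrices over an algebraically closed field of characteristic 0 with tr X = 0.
This is sl(2), which has dimension 2^2 - 1 = 3 and rank 2 - 1 = 1 (a Cartan subalgebra is the diagonal traceless matrices). In the classification of classical Lie algebras, the special linear algebra sl(n+1) has type A_n; here n = 1, so the Dynkin diagram is a chain of 1 nodes with single edges (A_1). Hence the type is A_1.

A_1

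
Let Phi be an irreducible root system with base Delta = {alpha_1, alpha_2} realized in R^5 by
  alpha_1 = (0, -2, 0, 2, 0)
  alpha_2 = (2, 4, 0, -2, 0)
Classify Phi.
type G_2

Compute the Cartan integers a_ij = 2(alpha_i, alpha_j)/(alpha_j, alpha_j); the resulting 2x2 Cartan matrix is
[[2, -1], [-3, 2]].
The roots have two lengths (squared-length ratio 3:1); the short ones are alpha_{1}. The associated Dynkin diagram is two nodes joined by a triple edge (G_2), so the type is G_2.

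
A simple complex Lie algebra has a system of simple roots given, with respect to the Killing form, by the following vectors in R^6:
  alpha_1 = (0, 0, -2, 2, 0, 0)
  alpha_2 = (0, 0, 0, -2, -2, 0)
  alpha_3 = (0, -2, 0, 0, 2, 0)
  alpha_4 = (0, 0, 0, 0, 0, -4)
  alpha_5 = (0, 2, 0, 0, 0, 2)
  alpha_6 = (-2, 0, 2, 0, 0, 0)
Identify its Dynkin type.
Compute the Cartan integers a_ij = 2(alpha_i, alpha_j)/(alpha_j, alpha_j); the resulting 6x6 Cartan matrix is
[[2, -1, 0, 0, 0, -1], [-1, 2, -1, 0, 0, 0], [0, -1, 2, 0, -1, 0], [0, 0, 0, 2, -2, 0], [0, 0, -1, -1, 2, 0], [-1, 0, 0, 0, 0, 2]].
The roots have two lengths (squared-length ratio 2:1); the short ones are alpha_{1,2,3,5,6}. The associated Dynkin diagram is a chain of 6 nodes with a double edge at one end; the terminal node there is the unique long simple root (C_6), so the type is C_6 (the algebra sp(12)).

type C_6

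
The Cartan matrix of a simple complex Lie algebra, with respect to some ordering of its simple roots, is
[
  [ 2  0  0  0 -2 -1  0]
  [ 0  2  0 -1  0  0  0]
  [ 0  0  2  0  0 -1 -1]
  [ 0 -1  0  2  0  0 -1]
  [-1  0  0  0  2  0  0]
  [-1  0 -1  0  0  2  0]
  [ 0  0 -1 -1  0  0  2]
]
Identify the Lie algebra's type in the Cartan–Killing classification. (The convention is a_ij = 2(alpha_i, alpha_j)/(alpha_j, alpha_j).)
B7

The matrix has rank 7 with 2's on the diagonal. Reading the off-diagonal entries as Dynkin edges (a single edge where a_ij = a_ji = -1; a double or triple edge where a_ij * a_ji = 2 or 3), the diagram is a chain of 7 nodes with a double edge at one end; the terminal node there is the unique short simple root (B_7). One simple-root ordering that puts it in standard form is (alpha_2, alpha_4, alpha_7, alpha_3, alpha_6, alpha_1, alpha_5). So the algebra is type B_7, i.e. so(15).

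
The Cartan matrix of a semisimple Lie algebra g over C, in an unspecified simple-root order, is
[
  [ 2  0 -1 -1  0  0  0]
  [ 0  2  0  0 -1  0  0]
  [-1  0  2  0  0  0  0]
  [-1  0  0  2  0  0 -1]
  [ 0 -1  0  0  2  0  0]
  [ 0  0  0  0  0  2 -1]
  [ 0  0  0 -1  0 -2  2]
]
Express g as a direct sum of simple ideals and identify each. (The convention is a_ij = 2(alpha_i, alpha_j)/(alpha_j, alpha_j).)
The diagram associated to this matrix has two connected components: the simple roots {alpha_2, alpha_5} form a chain of 2 nodes with single edges (A_2), and {alpha_1, alpha_3, alpha_4, alpha_6, alpha_7} form a chain of 5 nodes with a double edge at one end; the terminal node there is the unique short simple root (B_5). A semisimple Lie algebra decomposes uniquely as the direct sum of simple ideals, one per connected component of its Dynkin diagram, so g ≅ A_2 ⊕ B_5 (dimension 8 + 55 = 63).

A_2 (sl(3)) ⊕ B_5 (so(11))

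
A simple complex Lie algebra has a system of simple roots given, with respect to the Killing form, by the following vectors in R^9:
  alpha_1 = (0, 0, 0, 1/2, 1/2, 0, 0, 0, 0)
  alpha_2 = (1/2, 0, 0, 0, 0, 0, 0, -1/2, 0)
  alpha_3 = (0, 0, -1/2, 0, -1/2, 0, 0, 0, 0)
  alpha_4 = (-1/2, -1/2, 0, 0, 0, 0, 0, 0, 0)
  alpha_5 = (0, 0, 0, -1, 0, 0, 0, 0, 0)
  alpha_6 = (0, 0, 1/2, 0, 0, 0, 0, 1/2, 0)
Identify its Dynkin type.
Compute the Cartan integers a_ij = 2(alpha_i, alpha_j)/(alpha_j, alpha_j); the resulting 6x6 Cartan matrix is
[[2, 0, -1, 0, -1, 0], [0, 2, 0, -1, 0, -1], [-1, 0, 2, 0, 0, -1], [0, -1, 0, 2, 0, 0], [-2, 0, 0, 0, 2, 0], [0, -1, -1, 0, 0, 2]].
The roots have two lengths (squared-length ratio 2:1); the short ones are alpha_{1,2,3,4,6}. The associated Dynkin diagram is a chain of 6 nodes with a double edge at one end; the terminal node there is the unique long simple root (C_6), so the type is C_6 (the algebra sp(12)).

C_6 (sp(12))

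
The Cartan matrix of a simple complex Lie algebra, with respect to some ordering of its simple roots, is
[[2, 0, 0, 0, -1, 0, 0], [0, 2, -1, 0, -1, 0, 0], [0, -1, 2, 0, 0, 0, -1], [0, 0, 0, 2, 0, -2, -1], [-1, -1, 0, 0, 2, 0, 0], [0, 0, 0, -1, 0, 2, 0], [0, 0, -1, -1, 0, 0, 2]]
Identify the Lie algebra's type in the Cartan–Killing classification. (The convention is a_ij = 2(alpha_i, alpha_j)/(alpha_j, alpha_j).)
B7

The matrix has rank 7 with 2's on the diagonal. Reading the off-diagonal entries as Dynkin edges (a single edge where a_ij = a_ji = -1; a double or triple edge where a_ij * a_ji = 2 or 3), the diagram is a chain of 7 nodes with a double edge at one end; the terminal node there is the unique short simple root (B_7). One simple-root ordering that puts it in standard form is (alpha_1, alpha_5, alpha_2, alpha_3, alpha_7, alpha_4, alpha_6). So the algebra is type B_7, i.e. so(15).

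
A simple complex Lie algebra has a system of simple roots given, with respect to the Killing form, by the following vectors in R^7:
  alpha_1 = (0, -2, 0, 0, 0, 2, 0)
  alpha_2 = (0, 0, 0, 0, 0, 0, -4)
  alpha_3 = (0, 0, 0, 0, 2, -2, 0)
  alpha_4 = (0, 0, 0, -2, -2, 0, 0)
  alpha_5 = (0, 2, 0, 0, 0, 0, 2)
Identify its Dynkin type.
type C_5

Compute the Cartan integers a_ij = 2(alpha_i, alpha_j)/(alpha_j, alpha_j); the resulting 5x5 Cartan matrix is
[[2, 0, -1, 0, -1], [0, 2, 0, 0, -2], [-1, 0, 2, -1, 0], [0, 0, -1, 2, 0], [-1, -1, 0, 0, 2]].
The roots have two lengths (squared-length ratio 2:1); the short ones are alpha_{1,3,4,5}. The associated Dynkin diagram is a chain of 5 nodes with a double edge at one end; the terminal node there is the unique long simple root (C_5), so the type is C_5 (the algebra sp(10)).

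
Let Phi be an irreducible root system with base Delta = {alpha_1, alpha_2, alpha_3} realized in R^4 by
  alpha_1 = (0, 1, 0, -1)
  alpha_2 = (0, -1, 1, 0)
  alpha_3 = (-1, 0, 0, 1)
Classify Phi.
Compute the Cartan integers a_ij = 2(alpha_i, alpha_j)/(alpha_j, alpha_j); the resulting 3x3 Cartan matrix is
[[2, -1, -1], [-1, 2, 0], [-1, 0, 2]].
All simple roots have the same length, so the diagram is simply laced. The associated Dynkin diagram is a chain of 3 nodes with single edges (A_3), so the type is A_3 (the algebra sl(4)).

A_3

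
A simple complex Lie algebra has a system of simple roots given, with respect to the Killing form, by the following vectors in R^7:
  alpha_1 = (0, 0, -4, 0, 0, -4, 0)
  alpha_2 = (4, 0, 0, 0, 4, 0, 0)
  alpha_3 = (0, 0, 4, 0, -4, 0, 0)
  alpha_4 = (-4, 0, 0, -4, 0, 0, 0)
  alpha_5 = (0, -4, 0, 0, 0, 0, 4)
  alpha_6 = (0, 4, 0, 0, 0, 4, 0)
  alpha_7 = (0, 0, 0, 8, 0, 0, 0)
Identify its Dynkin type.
Compute the Cartan integers a_ij = 2(alpha_i, alpha_j)/(alpha_j, alpha_j); the resulting 7x7 Cartan matrix is
[[2, 0, -1, 0, 0, -1, 0], [0, 2, -1, -1, 0, 0, 0], [-1, -1, 2, 0, 0, 0, 0], [0, -1, 0, 2, 0, 0, -1], [0, 0, 0, 0, 2, -1, 0], [-1, 0, 0, 0, -1, 2, 0], [0, 0, 0, -2, 0, 0, 2]].
The roots have two lengths (squared-length ratio 2:1); the short ones are alpha_{1,2,3,4,5,6}. The associated Dynkin diagram is a chain of 7 nodes with a double edge at one end; the terminal node there is the unique long simple root (C_7), so the type is C_7 (the algebra sp(14)).

type C_7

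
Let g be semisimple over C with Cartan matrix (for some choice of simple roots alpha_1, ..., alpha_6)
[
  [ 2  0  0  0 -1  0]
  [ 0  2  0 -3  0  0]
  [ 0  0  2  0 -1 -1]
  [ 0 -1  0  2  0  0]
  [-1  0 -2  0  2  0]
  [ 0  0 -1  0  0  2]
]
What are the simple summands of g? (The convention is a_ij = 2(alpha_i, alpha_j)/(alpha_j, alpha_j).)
F4 ⊕ G2

The diagram associated to this matrix has two connected components: the simple roots {alpha_1, alpha_3, alpha_5, alpha_6} form a chain of 4 nodes with a double edge between the middle two (F_4), and {alpha_2, alpha_4} form two nodes joined by a triple edge (G_2). A semisimple Lie algebra decomposes uniquely as the direct sum of simple ideals, one per connected component of its Dynkin diagram, so g ≅ F_4 ⊕ G_2 (dimension 52 + 14 = 66).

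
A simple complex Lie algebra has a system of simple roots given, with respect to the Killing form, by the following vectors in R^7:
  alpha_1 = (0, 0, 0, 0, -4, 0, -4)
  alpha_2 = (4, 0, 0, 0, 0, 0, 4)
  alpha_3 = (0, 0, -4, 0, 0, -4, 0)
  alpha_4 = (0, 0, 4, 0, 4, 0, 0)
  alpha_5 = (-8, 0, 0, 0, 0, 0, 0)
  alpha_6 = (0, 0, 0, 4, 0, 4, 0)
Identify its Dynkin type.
Compute the Cartan integers a_ij = 2(alpha_i, alpha_j)/(alpha_j, alpha_j); the resulting 6x6 Cartan matrix is
[[2, -1, 0, -1, 0, 0], [-1, 2, 0, 0, -1, 0], [0, 0, 2, -1, 0, -1], [-1, 0, -1, 2, 0, 0], [0, -2, 0, 0, 2, 0], [0, 0, -1, 0, 0, 2]].
The roots have two lengths (squared-length ratio 2:1); the short ones are alpha_{1,2,3,4,6}. The associated Dynkin diagram is a chain of 6 nodes with a double edge at one end; the terminal node there is the unique long simple root (C_6), so the type is C_6 (the algebra sp(12)).

C_6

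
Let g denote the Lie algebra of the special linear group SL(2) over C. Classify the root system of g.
This is sl(2), which has dimension 2^2 - 1 = 3 and rank 2 - 1 = 1 (a Cartan subalgebra is the diagonal traceless matrices). In the classification of classical Lie algebras, the special linear algebra sl(n+1) has type A_n; here n = 1, so the Dynkin diagram is a chain of 1 nodes with single edges (A_1). Hence the type is A_1.

A_1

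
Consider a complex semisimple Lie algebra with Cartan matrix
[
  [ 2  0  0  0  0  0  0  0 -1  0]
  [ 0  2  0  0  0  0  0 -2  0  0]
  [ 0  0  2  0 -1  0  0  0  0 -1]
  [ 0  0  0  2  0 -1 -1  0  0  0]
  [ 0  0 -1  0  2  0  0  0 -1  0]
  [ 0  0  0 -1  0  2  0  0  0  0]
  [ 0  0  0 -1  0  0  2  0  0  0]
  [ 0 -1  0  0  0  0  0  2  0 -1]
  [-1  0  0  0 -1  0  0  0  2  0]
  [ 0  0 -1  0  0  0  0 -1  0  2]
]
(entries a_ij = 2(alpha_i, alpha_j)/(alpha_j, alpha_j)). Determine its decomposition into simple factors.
The diagram associated to this matrix has two connected components: the simple roots {alpha_4, alpha_6, alpha_7} form a chain of 3 nodes with single edges (A_3), and {alpha_1, alpha_2, alpha_3, alpha_5, alpha_8, alpha_9, alpha_10} form a chain of 7 nodes with a double edge at one end; the terminal node there is the unique long simple root (C_7). A semisimple Lie algebra decomposes uniquely as the direct sum of simple ideals, one per connected component of its Dynkin diagram, so g ≅ A_3 ⊕ C_7 (dimension 15 + 105 = 120).

A_3 (sl(4)) ⊕ C_7 (sp(14))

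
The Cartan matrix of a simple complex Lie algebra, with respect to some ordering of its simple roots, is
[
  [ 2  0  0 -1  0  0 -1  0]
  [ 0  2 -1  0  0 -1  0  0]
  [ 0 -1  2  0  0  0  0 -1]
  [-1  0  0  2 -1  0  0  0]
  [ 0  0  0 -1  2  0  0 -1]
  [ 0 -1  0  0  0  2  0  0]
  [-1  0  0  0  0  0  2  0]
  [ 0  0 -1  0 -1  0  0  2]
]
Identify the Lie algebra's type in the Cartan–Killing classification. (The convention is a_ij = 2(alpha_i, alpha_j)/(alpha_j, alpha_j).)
The matrix has rank 8 with 2's on the diagonal. Reading the off-diagonal entries as Dynkin edges (a single edge where a_ij = a_ji = -1; a double or triple edge where a_ij * a_ji = 2 or 3), the diagram is a chain of 8 nodes with single edges (A_8). One simple-root ordering that puts it in standard form is (alpha_7, alpha_1, alpha_4, alpha_5, alpha_8, alpha_3, alpha_2, alpha_6). So the algebra is type A_8, i.e. sl(9).

A8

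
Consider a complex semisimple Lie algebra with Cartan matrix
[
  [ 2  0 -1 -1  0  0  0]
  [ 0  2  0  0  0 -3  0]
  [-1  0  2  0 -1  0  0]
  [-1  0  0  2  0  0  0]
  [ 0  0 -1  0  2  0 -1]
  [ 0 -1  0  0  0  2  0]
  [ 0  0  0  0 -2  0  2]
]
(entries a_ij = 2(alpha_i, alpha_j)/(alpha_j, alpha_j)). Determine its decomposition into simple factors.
C_5 (sp(10)) + G_2

The diagram associated to this matrix has two connected components: the simple roots {alpha_1, alpha_3, alpha_4, alpha_5, alpha_7} form a chain of 5 nodes with a double edge at one end; the terminal node there is the unique long simple root (C_5), and {alpha_2, alpha_6} form two nodes joined by a triple edge (G_2). A semisimple Lie algebra decomposes uniquely as the direct sum of simple ideals, one per connected component of its Dynkin diagram, so g ≅ C_5 ⊕ G_2 (dimension 55 + 14 = 69).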